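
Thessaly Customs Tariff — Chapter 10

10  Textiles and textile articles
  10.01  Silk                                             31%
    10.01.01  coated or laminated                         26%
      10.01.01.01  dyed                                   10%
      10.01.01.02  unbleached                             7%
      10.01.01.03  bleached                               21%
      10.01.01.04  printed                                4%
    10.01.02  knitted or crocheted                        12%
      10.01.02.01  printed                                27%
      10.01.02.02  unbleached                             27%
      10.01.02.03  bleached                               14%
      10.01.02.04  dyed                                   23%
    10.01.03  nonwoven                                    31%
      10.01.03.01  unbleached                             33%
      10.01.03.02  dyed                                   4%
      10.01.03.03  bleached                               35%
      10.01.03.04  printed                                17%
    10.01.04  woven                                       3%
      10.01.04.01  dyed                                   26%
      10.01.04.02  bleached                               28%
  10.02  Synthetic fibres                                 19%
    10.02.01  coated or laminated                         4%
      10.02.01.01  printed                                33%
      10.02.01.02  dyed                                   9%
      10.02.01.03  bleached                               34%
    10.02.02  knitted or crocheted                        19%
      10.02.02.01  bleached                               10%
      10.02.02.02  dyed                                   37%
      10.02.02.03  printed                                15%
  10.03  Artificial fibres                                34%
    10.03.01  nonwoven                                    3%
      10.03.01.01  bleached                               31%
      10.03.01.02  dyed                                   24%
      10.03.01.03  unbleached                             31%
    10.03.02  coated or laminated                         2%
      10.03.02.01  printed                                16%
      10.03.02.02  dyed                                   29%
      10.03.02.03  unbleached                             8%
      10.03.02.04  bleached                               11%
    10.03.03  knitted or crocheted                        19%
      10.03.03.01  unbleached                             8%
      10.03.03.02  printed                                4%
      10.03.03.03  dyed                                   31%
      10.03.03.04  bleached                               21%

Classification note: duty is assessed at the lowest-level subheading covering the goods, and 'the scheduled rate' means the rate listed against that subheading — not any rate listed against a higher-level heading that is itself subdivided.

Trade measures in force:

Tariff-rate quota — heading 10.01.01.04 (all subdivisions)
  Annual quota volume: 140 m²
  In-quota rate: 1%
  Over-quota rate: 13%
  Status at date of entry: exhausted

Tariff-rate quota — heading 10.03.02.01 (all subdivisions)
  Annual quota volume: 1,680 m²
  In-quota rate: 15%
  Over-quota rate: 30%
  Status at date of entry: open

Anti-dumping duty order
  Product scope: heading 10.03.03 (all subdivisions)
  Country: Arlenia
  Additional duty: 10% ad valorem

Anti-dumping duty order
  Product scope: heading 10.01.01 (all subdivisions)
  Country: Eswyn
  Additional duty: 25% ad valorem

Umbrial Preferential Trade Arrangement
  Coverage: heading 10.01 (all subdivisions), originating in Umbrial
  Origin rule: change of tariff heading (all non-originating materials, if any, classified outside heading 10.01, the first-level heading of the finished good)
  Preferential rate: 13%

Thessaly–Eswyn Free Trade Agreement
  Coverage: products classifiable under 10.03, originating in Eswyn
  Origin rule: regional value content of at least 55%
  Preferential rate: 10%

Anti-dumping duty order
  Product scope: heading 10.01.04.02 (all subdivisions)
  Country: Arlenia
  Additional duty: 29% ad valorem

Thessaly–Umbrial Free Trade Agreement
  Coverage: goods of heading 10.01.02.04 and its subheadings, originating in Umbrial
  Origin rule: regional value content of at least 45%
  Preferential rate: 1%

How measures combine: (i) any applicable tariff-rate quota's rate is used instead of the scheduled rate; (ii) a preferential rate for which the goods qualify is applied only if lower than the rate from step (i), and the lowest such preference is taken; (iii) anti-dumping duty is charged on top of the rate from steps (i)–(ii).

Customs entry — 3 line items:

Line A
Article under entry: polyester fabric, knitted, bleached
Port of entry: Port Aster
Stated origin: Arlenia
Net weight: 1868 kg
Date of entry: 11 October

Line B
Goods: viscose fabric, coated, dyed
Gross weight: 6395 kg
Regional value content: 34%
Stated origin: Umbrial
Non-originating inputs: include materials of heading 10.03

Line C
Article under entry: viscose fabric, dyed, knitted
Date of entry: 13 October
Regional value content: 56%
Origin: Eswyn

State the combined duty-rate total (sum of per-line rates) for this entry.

Line A: polyester → 10.02; knitted → 10.02.02; bleached → 10.02.02.01. Scheduled 10%. No special measure applies. → 10%.
Line B: viscose → 10.03; coated → 10.03.02; dyed → 10.03.02.02. Scheduled 29%. Umbrial agreement on 10.01: 10.03.02.02 not covered; Umbrial agreement on 10.01.02.04: 10.03.02.02 not covered. → 29%.
Line C: viscose → 10.03; knitted → 10.03.03; dyed → 10.03.03.03. Scheduled 31%. Eswyn agreement on 10.03: RVC ≥ 55% → 10% available; preferential 10%. → 10%.
Sum: 10% + 29% + 10% = 49%.

49%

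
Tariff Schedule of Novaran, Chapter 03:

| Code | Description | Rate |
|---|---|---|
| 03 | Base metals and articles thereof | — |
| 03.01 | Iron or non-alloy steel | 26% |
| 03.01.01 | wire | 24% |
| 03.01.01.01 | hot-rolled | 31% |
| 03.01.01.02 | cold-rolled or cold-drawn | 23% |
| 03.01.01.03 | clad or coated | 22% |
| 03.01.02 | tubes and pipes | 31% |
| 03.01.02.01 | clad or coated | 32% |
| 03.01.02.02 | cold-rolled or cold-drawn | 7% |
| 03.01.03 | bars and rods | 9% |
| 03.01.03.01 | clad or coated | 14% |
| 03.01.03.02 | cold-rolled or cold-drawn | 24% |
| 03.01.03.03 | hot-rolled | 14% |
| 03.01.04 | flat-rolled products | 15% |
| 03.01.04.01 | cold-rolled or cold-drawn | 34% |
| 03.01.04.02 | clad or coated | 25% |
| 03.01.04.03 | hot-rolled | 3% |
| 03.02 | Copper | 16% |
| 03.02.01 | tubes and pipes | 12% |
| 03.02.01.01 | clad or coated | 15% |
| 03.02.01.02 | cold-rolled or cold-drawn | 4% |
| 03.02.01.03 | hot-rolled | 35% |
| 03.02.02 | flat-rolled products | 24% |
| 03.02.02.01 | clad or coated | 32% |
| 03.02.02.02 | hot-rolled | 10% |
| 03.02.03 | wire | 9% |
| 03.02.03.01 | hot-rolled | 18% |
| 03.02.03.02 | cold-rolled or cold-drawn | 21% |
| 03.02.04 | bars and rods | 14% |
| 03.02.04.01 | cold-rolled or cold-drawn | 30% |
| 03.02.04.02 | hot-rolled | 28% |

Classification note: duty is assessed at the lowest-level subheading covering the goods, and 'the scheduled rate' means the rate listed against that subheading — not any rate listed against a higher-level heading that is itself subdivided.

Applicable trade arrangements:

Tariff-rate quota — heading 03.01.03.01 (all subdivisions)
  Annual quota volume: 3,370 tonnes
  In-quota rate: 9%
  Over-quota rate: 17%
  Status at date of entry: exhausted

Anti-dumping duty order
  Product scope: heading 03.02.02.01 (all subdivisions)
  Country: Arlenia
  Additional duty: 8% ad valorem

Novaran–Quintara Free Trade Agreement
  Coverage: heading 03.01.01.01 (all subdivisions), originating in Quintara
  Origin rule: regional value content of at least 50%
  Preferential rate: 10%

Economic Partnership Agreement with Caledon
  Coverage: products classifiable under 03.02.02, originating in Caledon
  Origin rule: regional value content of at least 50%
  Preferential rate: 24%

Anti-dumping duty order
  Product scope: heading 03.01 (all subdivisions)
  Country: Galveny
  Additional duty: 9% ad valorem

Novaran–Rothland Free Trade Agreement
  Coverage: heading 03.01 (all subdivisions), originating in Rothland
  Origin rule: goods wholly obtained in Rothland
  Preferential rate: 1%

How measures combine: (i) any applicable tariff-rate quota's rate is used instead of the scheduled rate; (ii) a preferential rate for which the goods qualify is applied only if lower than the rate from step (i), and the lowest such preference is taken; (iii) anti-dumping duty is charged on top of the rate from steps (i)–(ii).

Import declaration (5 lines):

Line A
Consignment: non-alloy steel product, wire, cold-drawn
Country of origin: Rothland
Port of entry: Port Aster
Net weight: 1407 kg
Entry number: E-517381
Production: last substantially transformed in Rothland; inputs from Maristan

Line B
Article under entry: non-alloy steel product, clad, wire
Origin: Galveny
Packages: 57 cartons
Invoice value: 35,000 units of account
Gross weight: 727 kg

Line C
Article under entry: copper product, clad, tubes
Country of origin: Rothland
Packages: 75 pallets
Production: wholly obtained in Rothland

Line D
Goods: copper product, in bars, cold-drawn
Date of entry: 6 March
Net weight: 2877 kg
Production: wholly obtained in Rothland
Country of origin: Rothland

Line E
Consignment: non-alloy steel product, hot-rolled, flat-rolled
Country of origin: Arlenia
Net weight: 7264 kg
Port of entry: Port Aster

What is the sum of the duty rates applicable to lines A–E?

Line A: non-alloy steel → 03.01; wire → 03.01.01; cold-drawn → 03.01.01.02. Scheduled 23%. Rothland agreement on 03.01: not wholly obtained. → 23%.
Line B: non-alloy steel → 03.01; wire → 03.01.01; clad → 03.01.01.03. Scheduled 22%. anti-dumping (Galveny, 03.01): +9%; total 22% + 9% = 31%. → 31%.
Line C: copper → 03.02; tubes → 03.02.01; clad → 03.02.01.01. Scheduled 15%. Rothland agreement on 03.01: 03.02.01.01 not covered. → 15%.
Line D: copper → 03.02; in bars → 03.02.04; cold-drawn → 03.02.04.01. Scheduled 30%. Rothland agreement on 03.01: 03.02.04.01 not covered. → 30%.
Line E: non-alloy steel → 03.01; flat-rolled → 03.01.04; hot-rolled → 03.01.04.03. Scheduled 3%. No special measure applies. → 3%.
Sum: 23% + 31% + 15% + 30% + 3% = 102%.

102%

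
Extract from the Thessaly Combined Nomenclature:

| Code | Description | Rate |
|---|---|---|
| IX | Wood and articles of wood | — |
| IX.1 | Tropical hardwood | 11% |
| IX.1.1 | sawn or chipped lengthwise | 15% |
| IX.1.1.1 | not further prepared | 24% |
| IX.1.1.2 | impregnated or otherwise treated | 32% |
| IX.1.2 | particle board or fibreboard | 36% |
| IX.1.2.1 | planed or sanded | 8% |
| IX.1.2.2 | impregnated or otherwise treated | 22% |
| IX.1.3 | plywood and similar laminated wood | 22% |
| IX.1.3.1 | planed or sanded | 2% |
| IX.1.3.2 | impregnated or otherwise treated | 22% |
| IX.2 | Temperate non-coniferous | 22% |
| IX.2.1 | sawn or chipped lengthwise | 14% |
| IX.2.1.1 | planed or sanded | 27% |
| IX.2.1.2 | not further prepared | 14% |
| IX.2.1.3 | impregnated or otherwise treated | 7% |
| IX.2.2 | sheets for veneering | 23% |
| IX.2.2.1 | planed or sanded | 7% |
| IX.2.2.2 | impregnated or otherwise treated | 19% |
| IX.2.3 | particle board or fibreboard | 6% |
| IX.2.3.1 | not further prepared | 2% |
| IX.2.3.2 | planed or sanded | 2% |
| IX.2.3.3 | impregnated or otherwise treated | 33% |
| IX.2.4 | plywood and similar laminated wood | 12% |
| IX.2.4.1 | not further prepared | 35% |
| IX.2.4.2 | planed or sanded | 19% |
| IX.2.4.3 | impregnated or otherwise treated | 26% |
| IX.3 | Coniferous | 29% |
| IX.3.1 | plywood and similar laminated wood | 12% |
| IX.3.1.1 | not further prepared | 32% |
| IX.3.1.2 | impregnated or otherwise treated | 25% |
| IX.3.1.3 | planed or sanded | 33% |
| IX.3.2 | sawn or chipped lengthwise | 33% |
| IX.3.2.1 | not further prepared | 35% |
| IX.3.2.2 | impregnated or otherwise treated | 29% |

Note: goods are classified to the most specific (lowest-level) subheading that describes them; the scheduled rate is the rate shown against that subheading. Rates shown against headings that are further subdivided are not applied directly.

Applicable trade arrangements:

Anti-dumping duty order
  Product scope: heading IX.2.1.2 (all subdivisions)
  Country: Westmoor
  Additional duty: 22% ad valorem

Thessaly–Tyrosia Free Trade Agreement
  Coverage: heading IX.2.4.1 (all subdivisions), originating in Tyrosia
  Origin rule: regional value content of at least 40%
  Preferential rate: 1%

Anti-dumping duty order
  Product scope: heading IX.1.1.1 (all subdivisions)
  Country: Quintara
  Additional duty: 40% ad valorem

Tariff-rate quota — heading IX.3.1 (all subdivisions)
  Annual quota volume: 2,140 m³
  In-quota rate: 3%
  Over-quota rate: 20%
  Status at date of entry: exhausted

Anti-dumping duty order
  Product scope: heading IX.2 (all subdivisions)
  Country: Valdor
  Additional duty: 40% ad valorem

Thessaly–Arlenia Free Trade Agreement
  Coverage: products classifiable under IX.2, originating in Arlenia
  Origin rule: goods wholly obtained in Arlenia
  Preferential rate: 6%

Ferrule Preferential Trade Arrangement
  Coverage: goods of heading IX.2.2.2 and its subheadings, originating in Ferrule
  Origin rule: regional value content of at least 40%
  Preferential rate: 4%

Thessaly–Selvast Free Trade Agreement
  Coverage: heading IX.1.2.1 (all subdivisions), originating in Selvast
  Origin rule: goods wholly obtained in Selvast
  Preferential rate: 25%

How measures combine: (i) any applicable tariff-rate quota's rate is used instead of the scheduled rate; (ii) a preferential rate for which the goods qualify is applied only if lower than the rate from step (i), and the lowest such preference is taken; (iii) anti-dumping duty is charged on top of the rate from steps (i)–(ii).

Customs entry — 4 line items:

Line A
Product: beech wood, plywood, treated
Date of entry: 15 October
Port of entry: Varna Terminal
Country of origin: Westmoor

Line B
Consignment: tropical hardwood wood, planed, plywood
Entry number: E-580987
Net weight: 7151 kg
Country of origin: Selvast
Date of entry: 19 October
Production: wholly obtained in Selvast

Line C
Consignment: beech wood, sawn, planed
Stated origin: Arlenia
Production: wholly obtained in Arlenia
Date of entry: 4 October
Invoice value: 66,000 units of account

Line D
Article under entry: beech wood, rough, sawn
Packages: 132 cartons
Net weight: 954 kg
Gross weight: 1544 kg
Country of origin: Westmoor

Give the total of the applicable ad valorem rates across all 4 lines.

Line A: beech → IX.2; plywood → IX.2.4; treated → IX.2.4.3. Scheduled 26%. No special measure applies. → 26%.
Line B: tropical hardwood → IX.1; plywood → IX.1.3; planed → IX.1.3.1. Scheduled 2%. Selvast agreement on IX.1.2.1: IX.1.3.1 not covered. → 2%.
Line C: beech → IX.2; sawn → IX.2.1; planed → IX.2.1.1. Scheduled 27%. Arlenia agreement on IX.2: wholly obtained → 6% available; preferential 6%. → 6%.
Line D: beech → IX.2; sawn → IX.2.1; rough → IX.2.1.2. Scheduled 14%. anti-dumping (Westmoor, IX.2.1.2): +22%; total 14% + 22% = 36%. → 36%.
Sum: 26% + 2% + 6% + 36% = 70%.

70%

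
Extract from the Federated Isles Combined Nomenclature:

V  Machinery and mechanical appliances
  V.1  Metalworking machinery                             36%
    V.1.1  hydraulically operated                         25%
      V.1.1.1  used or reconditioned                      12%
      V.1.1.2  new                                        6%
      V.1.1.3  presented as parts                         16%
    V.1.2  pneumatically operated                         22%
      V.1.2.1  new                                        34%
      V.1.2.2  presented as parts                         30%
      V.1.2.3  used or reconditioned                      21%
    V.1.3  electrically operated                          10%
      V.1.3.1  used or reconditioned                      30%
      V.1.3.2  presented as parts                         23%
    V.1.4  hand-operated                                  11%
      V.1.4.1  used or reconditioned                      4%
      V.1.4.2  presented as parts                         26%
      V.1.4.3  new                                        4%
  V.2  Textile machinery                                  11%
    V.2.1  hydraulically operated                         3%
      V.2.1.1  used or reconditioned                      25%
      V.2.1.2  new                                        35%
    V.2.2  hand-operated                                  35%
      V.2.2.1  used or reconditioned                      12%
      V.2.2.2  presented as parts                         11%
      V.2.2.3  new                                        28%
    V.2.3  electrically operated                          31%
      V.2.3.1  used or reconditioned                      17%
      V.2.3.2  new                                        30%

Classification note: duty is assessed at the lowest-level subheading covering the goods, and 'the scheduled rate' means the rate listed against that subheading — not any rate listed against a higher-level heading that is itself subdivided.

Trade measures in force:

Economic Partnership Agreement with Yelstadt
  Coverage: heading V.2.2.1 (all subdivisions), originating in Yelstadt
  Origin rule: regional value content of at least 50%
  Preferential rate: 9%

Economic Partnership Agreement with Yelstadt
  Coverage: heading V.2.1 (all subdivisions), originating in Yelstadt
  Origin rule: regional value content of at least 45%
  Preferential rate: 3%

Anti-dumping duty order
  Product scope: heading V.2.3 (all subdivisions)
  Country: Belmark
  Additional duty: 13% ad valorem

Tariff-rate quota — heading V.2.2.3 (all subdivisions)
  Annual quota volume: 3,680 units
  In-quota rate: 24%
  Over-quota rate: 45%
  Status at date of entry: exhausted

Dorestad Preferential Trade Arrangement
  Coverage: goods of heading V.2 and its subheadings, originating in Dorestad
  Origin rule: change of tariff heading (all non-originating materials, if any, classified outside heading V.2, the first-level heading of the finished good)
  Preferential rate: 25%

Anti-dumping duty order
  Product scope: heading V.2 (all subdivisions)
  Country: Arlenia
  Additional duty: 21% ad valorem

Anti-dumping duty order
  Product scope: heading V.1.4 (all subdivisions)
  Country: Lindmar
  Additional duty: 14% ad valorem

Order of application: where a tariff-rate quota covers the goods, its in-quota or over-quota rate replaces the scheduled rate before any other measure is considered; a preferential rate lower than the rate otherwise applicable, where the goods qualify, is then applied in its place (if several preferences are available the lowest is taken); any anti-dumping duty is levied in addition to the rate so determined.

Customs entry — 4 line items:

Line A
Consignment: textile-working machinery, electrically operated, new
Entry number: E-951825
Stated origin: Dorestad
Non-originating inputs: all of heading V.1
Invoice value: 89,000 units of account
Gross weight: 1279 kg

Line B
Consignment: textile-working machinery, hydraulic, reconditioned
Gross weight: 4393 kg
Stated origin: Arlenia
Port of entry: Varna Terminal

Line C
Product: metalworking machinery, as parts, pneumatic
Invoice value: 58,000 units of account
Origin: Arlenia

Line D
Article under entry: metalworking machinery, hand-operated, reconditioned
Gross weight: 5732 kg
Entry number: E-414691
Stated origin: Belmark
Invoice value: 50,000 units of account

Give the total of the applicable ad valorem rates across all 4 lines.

105%

Line A: textile-working → V.2; electrically operated → V.2.3; new → V.2.3.2. Scheduled 30%. Dorestad agreement on V.2: CTH met → 25% available; preferential 25%. → 25%.
Line B: textile-working → V.2; hydraulic → V.2.1; reconditioned → V.2.1.1. Scheduled 25%. anti-dumping (Arlenia, V.2): +21%; total 25% + 21% = 46%. → 46%.
Line C: metalworking → V.1; pneumatic → V.1.2; as parts → V.1.2.2. Scheduled 30%. No special measure applies. → 30%.
Line D: metalworking → V.1; hand-operated → V.1.4; reconditioned → V.1.4.1. Scheduled 4%. No special measure applies. → 4%.
Sum: 25% + 46% + 30% + 4% = 105%.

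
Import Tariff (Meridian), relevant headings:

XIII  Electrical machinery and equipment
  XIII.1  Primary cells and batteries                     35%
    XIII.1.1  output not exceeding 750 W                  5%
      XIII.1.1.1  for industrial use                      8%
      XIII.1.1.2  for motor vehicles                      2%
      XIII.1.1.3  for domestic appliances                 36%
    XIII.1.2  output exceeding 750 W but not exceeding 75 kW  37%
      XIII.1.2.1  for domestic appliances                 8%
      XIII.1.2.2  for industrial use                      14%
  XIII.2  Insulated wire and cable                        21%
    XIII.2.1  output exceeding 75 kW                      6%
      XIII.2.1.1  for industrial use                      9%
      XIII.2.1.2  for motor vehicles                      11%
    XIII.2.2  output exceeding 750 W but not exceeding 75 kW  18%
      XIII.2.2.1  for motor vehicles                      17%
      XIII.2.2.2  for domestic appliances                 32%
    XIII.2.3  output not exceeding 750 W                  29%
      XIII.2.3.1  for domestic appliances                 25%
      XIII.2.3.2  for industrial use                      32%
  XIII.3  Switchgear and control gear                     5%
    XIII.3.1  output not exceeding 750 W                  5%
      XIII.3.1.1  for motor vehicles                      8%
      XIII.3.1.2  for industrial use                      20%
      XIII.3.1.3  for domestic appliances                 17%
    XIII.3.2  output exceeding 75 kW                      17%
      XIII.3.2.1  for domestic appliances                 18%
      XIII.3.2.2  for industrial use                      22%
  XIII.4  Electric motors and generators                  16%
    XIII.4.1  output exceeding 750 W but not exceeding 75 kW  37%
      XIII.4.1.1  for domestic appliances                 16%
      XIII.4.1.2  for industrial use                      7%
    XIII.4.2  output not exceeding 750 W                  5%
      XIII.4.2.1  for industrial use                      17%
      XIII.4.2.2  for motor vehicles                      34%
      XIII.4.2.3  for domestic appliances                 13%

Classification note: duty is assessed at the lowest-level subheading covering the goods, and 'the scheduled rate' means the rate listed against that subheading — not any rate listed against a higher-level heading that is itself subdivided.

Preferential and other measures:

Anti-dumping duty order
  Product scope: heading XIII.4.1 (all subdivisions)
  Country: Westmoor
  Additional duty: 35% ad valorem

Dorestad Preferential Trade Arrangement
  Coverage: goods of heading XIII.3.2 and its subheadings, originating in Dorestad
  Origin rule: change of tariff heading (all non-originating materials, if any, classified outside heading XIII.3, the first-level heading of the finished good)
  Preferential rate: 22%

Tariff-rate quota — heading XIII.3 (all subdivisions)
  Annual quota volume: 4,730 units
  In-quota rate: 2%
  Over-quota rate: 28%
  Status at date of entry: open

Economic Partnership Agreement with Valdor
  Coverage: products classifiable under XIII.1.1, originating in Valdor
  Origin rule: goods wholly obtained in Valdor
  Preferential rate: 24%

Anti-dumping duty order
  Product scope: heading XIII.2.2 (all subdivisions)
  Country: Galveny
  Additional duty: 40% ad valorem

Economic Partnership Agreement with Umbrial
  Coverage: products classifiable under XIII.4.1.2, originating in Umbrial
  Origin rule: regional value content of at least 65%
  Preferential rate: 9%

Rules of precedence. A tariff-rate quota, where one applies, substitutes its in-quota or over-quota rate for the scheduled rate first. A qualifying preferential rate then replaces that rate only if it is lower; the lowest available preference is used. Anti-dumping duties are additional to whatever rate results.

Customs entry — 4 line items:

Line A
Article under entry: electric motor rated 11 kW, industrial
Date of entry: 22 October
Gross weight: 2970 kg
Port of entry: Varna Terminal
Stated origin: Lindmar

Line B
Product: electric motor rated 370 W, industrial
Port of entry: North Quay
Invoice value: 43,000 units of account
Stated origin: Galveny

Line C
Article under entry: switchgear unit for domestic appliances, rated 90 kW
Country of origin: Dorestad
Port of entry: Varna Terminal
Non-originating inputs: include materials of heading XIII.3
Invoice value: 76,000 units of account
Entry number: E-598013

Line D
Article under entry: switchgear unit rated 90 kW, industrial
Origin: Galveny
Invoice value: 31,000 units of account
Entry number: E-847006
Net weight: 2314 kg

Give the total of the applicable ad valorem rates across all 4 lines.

Line A: electric motor → XIII.4; rated 11 kW → XIII.4.1; industrial → XIII.4.1.2. Scheduled 7%. No special measure applies. → 7%.
Line B: electric motor → XIII.4; rated 370 W → XIII.4.2; industrial → XIII.4.2.1. Scheduled 17%. No special measure applies. → 17%.
Line C: switchgear unit → XIII.3; rated 90 kW → XIII.3.2; for domestic appliances → XIII.3.2.1. Scheduled 18%. quota on XIII.3 open → in-quota 2%; Dorestad agreement on XIII.3.2: CTH not met. → 2%.
Line D: switchgear unit → XIII.3; rated 90 kW → XIII.3.2; industrial → XIII.3.2.2. Scheduled 22%. quota on XIII.3 open → in-quota 2%. → 2%.
Sum: 7% + 17% + 2% + 2% = 28%.

28%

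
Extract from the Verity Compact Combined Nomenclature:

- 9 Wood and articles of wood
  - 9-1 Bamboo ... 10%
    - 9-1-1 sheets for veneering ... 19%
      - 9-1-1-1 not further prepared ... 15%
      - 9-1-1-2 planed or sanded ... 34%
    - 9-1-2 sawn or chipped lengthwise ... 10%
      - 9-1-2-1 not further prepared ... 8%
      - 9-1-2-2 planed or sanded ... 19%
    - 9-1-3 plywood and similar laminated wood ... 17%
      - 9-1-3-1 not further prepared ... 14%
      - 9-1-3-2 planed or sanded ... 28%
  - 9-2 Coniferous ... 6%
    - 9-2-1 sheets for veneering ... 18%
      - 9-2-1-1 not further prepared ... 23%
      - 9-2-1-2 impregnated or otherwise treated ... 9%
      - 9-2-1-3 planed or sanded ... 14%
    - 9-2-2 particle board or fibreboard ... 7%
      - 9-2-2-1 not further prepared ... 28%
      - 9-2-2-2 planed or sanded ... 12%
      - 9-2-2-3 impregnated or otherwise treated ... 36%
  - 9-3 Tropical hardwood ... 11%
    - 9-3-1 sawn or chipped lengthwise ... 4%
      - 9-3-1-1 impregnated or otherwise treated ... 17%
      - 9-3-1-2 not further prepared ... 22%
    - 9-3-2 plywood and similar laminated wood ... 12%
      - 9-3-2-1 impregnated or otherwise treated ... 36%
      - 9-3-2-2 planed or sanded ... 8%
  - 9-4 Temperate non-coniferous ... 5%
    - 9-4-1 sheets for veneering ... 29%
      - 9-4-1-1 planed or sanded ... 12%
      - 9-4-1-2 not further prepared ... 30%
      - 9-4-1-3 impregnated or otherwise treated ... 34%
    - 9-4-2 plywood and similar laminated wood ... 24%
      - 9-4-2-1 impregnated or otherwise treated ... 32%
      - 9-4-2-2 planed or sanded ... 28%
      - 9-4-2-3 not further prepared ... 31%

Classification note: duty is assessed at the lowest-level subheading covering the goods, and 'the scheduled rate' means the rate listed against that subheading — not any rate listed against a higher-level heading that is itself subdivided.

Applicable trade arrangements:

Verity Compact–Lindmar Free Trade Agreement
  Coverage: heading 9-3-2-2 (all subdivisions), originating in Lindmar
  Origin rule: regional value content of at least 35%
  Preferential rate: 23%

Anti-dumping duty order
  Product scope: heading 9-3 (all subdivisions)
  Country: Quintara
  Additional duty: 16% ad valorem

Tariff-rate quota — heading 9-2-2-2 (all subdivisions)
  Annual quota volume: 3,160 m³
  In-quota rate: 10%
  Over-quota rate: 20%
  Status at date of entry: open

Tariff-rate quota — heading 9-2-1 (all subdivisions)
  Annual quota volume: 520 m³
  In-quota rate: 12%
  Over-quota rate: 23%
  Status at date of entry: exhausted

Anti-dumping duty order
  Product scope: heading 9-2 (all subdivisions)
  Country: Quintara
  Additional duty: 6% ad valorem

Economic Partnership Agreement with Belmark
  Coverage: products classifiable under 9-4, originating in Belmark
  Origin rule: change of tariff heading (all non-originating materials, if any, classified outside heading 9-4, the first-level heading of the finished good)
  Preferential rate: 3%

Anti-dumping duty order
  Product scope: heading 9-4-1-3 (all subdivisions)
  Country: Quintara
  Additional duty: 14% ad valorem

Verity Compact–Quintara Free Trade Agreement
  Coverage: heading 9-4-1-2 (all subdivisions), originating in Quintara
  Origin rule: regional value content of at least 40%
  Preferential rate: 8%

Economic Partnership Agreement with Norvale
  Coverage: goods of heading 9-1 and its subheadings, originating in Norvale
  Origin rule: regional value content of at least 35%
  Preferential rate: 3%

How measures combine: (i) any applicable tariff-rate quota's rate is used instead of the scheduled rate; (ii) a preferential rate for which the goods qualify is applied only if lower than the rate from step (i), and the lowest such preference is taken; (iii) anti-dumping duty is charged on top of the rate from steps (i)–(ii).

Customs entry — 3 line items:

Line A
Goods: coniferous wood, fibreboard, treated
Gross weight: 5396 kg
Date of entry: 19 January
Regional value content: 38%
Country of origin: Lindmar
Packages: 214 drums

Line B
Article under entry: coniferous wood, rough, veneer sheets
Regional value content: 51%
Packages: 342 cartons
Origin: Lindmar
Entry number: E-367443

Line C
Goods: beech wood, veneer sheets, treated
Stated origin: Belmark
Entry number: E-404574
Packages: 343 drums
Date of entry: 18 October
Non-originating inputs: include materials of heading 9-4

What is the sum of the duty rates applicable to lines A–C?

Line A: coniferous → 9-2; fibreboard → 9-2-2; treated → 9-2-2-3. Scheduled 36%. Lindmar agreement on 9-3-2-2: 9-2-2-3 not covered. → 36%.
Line B: coniferous → 9-2; veneer sheets → 9-2-1; rough → 9-2-1-1. Scheduled 23%. quota on 9-2-1 exhausted → over-quota 23%; Lindmar agreement on 9-3-2-2: 9-2-1-1 not covered. → 23%.
Line C: beech → 9-4; veneer sheets → 9-4-1; treated → 9-4-1-3. Scheduled 34%. Belmark agreement on 9-4: CTH not met. → 34%.
Sum: 36% + 23% + 34% = 93%.

93%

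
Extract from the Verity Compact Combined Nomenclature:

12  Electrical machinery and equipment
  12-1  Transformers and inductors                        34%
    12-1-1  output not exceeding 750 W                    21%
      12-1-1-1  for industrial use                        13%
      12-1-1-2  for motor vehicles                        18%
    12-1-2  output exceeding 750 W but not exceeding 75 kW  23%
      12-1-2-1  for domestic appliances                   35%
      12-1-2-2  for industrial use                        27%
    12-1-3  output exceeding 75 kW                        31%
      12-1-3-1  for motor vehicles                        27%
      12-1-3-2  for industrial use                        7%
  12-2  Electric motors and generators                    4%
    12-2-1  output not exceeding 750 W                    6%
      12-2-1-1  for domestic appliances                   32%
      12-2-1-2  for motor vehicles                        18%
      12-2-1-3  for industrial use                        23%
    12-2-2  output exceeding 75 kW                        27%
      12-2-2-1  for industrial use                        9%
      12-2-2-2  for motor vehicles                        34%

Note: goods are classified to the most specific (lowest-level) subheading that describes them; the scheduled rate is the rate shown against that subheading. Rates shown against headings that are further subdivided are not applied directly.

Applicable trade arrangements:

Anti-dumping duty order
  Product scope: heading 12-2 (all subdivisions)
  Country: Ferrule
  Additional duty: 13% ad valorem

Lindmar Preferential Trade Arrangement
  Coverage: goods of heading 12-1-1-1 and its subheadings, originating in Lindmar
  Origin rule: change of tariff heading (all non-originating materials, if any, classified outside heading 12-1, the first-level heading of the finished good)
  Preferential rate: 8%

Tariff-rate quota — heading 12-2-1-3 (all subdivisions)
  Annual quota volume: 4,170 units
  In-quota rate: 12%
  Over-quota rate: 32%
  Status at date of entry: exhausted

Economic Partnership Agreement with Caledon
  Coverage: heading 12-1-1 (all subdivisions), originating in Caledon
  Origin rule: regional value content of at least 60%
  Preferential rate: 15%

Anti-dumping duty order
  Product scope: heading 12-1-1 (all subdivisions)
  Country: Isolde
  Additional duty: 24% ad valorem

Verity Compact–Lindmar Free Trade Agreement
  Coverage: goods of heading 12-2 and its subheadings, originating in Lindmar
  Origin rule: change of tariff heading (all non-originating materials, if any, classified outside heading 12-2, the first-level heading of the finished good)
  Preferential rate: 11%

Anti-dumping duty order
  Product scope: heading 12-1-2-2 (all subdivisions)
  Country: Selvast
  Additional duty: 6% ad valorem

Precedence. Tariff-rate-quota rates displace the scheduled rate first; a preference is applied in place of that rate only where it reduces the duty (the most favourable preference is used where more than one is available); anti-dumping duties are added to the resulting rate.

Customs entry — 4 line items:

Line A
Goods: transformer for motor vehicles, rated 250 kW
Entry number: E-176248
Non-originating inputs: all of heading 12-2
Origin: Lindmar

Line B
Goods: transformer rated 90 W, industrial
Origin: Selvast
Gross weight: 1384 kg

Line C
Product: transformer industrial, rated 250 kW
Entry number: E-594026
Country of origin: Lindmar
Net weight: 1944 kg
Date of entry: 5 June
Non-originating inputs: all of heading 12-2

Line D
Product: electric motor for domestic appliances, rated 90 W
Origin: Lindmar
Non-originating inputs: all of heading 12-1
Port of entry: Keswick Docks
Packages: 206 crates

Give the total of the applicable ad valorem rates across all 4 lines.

Line A: transformer → 12-1; rated 250 kW → 12-1-3; for motor vehicles → 12-1-3-1. Scheduled 27%. Lindmar agreement on 12-1-1-1: 12-1-3-1 not covered; Lindmar agreement on 12-2: 12-1-3-1 not covered. → 27%.
Line B: transformer → 12-1; rated 90 W → 12-1-1; industrial → 12-1-1-1. Scheduled 13%. No special measure applies. → 13%.
Line C: transformer → 12-1; rated 250 kW → 12-1-3; industrial → 12-1-3-2. Scheduled 7%. Lindmar agreement on 12-1-1-1: 12-1-3-2 not covered; Lindmar agreement on 12-2: 12-1-3-2 not covered. → 7%.
Line D: electric motor → 12-2; rated 90 W → 12-2-1; for domestic appliances → 12-2-1-1. Scheduled 32%. Lindmar agreement on 12-1-1-1: 12-2-1-1 not covered; Lindmar agreement on 12-2: CTH met → 11% available; preferential 11%. → 11%.
Sum: 27% + 13% + 7% + 11% = 58%.

58%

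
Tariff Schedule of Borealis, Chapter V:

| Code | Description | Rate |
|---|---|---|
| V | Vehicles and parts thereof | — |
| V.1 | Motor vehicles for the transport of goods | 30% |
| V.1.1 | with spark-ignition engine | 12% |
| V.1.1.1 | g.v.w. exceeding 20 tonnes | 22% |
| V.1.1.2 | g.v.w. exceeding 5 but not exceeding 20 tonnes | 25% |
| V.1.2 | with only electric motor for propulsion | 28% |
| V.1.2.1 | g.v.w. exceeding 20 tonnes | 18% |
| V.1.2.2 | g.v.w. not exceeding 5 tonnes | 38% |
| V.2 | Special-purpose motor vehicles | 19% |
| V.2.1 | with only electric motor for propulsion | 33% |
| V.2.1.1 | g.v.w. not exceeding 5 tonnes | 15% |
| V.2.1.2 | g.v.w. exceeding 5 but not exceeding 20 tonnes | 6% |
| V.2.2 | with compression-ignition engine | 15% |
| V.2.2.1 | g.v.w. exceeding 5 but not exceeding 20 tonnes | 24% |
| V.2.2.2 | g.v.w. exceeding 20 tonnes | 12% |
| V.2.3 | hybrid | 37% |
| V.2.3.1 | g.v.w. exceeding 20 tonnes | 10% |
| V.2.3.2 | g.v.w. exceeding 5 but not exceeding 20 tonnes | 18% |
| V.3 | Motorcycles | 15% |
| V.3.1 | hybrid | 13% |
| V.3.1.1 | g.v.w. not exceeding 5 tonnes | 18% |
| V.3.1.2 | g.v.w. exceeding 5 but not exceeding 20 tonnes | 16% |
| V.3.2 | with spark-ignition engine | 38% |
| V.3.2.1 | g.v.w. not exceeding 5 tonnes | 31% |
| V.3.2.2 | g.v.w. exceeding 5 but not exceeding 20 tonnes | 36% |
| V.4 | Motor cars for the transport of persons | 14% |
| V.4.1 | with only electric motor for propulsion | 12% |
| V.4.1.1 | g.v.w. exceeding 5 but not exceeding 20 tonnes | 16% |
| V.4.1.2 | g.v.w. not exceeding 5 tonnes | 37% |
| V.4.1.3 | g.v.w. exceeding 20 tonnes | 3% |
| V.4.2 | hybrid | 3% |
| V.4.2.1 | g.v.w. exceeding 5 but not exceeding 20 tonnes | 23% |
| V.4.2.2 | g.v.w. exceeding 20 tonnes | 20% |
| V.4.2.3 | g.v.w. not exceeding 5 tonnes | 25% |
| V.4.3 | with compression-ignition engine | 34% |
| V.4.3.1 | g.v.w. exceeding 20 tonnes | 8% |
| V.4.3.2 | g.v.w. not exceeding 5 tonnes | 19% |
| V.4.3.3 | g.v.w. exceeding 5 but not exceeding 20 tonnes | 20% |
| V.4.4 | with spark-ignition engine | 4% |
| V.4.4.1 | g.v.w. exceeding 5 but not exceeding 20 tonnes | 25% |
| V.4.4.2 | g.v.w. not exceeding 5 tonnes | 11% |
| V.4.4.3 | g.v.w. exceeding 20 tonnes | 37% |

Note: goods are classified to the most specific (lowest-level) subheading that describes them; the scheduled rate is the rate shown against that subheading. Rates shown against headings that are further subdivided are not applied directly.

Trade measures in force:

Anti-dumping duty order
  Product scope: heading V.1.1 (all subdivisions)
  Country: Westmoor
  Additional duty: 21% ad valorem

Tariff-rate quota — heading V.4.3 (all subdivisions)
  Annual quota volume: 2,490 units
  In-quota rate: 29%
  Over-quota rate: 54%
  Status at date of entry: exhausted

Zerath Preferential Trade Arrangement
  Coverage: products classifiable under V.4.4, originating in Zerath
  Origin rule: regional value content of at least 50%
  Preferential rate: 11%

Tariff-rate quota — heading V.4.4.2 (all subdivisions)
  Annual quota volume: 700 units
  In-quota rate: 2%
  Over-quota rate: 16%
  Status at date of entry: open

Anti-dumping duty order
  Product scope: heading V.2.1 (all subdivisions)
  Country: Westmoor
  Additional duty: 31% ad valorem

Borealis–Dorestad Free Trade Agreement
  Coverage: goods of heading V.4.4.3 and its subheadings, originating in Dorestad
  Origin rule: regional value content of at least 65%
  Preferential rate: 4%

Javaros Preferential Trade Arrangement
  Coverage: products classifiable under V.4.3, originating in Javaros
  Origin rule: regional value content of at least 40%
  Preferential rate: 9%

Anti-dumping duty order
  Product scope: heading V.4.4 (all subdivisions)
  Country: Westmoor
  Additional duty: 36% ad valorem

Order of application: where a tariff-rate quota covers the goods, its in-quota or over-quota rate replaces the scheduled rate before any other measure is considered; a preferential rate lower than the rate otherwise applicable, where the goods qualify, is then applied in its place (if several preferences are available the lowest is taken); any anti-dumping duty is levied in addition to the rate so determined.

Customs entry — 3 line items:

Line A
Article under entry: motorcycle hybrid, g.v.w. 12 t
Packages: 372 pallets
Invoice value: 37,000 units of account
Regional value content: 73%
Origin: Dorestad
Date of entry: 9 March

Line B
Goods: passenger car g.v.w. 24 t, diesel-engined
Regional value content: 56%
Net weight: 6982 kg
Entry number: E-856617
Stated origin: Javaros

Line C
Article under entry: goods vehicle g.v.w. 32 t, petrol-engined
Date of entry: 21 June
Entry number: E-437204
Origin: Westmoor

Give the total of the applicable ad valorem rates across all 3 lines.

68%

Line A: motorcycle → V.3; hybrid → V.3.1; g.v.w. 12 t → V.3.1.2. Scheduled 16%. Dorestad agreement on V.4.4.3: V.3.1.2 not covered. → 16%.
Line B: passenger car → V.4; diesel-engined → V.4.3; g.v.w. 24 t → V.4.3.1. Scheduled 8%. quota on V.4.3 exhausted → over-quota 54%; Javaros agreement on V.4.3: RVC ≥ 40% → 9% available; preferential 9%. → 9%.
Line C: goods vehicle → V.1; petrol-engined → V.1.1; g.v.w. 32 t → V.1.1.1. Scheduled 22%. anti-dumping (Westmoor, V.1.1): +21%; total 22% + 21% = 43%. → 43%.
Sum: 16% + 9% + 43% = 68%.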